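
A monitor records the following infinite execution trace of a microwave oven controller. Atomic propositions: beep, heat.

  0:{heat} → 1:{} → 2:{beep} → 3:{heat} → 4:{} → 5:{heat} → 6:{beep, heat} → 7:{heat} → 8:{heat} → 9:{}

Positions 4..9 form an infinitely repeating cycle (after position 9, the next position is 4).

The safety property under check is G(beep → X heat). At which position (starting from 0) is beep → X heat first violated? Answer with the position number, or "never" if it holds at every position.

never

beep → X heat holds at every position 0..9, and those are all the positions the trace ever visits, so the invariant G(beep → X heat) is never violated.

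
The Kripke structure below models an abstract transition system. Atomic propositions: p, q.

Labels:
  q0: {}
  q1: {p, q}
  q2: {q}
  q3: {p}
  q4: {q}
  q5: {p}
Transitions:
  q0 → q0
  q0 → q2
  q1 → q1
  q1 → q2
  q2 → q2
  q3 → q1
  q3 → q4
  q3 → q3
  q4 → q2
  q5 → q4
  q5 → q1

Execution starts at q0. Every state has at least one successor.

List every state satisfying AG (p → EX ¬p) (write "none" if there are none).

{q0, q1, q2, q3, q4, q5}

States satisfying p → EX ¬p: {q0, q1, q2, q3, q4, q5}.
States satisfying AG (p → EX ¬p): {q0, q1, q2, q3, q4, q5}.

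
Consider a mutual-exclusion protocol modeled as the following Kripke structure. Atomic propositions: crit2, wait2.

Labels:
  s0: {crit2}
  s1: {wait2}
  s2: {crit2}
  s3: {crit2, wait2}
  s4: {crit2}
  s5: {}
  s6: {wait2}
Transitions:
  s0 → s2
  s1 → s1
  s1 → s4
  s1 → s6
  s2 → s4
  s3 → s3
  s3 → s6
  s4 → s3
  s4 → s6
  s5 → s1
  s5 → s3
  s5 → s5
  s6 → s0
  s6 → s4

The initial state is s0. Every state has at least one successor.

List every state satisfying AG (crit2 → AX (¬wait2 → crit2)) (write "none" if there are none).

States satisfying crit2 → AX (¬wait2 → crit2): {s0, s1, s2, s3, s4, s5, s6}.
States satisfying AG (crit2 → AX (¬wait2 → crit2)): {s0, s1, s2, s3, s4, s5, s6}.

{s0, s1, s2, s3, s4, s5, s6}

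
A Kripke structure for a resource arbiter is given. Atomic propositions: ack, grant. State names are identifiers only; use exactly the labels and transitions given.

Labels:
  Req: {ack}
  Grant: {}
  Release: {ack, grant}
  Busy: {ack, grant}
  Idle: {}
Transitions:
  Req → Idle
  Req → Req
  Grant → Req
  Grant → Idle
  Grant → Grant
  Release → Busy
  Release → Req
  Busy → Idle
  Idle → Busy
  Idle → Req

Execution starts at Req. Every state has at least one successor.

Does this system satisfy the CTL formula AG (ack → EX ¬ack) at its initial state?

States satisfying ack → EX ¬ack: {Req, Grant, Busy, Idle}.
States satisfying AG (ack → EX ¬ack): {Req, Grant, Busy, Idle}.
Every state reachable from Req satisfies ack → EX ¬ack.
Req ∈ Sat(AG (ack → EX ¬ack)).

Holds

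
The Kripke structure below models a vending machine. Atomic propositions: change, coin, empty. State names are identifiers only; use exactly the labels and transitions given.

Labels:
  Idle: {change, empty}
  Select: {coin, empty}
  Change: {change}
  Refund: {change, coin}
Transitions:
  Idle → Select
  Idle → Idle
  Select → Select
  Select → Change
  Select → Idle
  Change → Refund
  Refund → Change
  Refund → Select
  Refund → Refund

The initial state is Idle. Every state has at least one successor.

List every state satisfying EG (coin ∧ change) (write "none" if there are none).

States satisfying coin ∧ change: {Refund}.
States satisfying EG (coin ∧ change): {Refund}.

{Refund}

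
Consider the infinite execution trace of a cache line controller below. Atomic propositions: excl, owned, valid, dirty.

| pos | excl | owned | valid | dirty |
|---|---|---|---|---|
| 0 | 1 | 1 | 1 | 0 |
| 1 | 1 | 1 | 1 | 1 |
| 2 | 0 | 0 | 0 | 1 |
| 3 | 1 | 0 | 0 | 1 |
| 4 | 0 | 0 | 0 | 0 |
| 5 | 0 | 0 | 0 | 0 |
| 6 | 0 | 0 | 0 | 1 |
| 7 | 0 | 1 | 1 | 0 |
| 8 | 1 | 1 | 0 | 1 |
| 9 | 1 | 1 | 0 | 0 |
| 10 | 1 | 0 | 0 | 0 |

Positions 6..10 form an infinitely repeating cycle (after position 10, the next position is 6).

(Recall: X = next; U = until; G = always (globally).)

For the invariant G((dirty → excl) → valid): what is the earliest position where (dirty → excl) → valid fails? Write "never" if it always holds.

3

Check (dirty → excl) → valid at each position in order: 0 ✓, 1 ✓, 2 ✓.
At position 3 the labels are {dirty, excl}, so (dirty → excl) → valid is false there. This is the first violation.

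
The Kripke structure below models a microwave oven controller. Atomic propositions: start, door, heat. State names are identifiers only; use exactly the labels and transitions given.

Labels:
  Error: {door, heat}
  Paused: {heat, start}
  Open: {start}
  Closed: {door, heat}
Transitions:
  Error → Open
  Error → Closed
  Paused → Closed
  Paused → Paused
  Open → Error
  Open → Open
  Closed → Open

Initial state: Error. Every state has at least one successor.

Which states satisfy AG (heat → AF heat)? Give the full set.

{Error, Paused, Open, Closed}

States satisfying heat → AF heat: {Error, Paused, Open, Closed}.
States satisfying AG (heat → AF heat): {Error, Paused, Open, Closed}.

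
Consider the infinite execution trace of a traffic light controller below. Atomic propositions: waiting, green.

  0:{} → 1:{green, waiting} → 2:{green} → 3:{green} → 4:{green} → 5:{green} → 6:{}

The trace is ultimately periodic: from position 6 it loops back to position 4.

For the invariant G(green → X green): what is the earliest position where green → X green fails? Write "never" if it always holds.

5

Check green → X green at each position in order: 0 ✓, 1 ✓, 2 ✓, 3 ✓, 4 ✓.
At position 5 the labels are {green} and the next position 6 has {}, so green → X green is false there. This is the first violation.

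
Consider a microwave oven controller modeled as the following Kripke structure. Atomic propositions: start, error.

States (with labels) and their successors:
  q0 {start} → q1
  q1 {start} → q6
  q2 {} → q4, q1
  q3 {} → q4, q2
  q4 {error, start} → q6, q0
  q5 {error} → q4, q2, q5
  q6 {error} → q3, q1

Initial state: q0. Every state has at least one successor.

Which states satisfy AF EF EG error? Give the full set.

{q5}

States satisfying EF EG error: {q5}.
States satisfying AF EF EG error: {q5}.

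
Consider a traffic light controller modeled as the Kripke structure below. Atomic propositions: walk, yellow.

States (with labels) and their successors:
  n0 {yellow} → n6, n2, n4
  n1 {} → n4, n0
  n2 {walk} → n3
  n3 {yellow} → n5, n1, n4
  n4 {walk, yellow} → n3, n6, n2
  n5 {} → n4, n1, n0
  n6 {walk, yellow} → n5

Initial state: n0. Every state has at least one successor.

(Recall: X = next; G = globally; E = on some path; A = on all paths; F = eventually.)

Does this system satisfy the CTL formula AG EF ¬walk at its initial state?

States satisfying EF ¬walk: {n0, n1, n2, n3, n4, n5, n6}.
States satisfying AG EF ¬walk: {n0, n1, n2, n3, n4, n5, n6}.
Every state reachable from n0 satisfies EF ¬walk.
n0 ∈ Sat(AG EF ¬walk).

Yes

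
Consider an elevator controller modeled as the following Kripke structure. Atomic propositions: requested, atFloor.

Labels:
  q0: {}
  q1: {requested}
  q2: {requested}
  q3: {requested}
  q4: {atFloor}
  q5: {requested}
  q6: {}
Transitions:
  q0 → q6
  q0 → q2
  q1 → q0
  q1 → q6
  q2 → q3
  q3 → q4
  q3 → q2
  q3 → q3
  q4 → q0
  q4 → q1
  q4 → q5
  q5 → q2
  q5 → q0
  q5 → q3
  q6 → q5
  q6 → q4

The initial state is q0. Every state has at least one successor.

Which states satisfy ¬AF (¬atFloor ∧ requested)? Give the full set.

{q0, q4, q6}

States satisfying ¬atFloor ∧ requested: {q1, q2, q3, q5}.
States satisfying AF (¬atFloor ∧ requested): {q1, q2, q3, q5}.
States satisfying ¬AF (¬atFloor ∧ requested): {q0, q4, q6}.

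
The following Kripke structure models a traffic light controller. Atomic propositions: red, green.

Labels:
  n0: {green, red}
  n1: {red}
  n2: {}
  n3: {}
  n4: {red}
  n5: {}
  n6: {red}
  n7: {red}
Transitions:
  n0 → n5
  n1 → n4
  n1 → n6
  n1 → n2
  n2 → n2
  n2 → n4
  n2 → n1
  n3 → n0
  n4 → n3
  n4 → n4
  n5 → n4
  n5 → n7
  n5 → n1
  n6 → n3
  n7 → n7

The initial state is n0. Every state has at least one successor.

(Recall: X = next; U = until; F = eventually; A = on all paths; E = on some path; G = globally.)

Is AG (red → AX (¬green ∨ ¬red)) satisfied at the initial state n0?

Holds

States satisfying red → AX (¬green ∨ ¬red): {n0, n1, n2, n3, n4, n5, n6, n7}.
States satisfying AG (red → AX (¬green ∨ ¬red)): {n0, n1, n2, n3, n4, n5, n6, n7}.
Every state reachable from n0 satisfies red → AX (¬green ∨ ¬red).
n0 ∈ Sat(AG (red → AX (¬green ∨ ¬red))).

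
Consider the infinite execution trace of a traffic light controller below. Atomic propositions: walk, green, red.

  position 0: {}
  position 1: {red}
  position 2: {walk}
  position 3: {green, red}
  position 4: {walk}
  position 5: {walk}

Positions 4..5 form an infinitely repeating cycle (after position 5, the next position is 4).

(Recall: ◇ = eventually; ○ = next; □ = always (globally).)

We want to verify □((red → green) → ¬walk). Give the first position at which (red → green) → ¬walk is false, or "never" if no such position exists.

2

Check (red → green) → ¬walk at each position in order: 0 ✓, 1 ✓.
At position 2 the labels are {walk}, so (red → green) → ¬walk is false there. This is the first violation.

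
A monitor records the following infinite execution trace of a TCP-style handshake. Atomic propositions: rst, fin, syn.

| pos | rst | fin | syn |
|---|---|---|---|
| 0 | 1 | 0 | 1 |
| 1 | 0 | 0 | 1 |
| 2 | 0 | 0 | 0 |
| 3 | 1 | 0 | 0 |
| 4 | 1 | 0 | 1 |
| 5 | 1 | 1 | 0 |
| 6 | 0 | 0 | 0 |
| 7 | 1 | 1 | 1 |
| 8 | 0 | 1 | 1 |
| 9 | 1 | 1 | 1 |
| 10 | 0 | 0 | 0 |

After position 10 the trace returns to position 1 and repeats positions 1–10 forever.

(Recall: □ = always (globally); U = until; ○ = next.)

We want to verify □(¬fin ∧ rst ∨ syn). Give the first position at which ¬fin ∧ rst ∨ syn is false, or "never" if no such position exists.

Check ¬fin ∧ rst ∨ syn at each position in order: 0 ✓, 1 ✓.
At position 2 the labels are {}, so ¬fin ∧ rst ∨ syn is false there. This is the first violation.

2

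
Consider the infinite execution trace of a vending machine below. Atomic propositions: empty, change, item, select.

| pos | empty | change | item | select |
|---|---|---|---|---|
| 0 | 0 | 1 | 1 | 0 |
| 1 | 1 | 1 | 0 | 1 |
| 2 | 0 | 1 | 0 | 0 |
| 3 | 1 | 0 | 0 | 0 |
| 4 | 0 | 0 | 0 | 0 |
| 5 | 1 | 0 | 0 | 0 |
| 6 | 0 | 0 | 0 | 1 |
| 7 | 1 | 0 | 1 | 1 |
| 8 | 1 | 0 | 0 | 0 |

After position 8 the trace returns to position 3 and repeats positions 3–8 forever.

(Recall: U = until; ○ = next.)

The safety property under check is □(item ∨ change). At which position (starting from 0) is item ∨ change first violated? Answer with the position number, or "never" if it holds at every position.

3

Check item ∨ change at each position in order: 0 ✓, 1 ✓, 2 ✓.
At position 3 the labels are {empty}, so item ∨ change is false there. This is the first violation.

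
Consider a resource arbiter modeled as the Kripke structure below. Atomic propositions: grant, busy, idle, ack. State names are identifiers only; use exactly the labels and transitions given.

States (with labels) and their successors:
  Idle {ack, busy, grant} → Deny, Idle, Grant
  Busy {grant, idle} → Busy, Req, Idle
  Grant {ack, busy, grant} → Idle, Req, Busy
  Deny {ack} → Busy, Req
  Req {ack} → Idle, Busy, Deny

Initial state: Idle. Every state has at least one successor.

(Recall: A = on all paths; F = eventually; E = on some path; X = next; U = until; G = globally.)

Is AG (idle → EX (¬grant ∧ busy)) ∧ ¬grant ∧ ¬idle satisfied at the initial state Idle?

States satisfying idle → EX (¬grant ∧ busy): {Idle, Grant, Deny, Req}.
States satisfying AG (idle → EX (¬grant ∧ busy)): ∅.
States satisfying ¬grant: {Deny, Req}.
States satisfying ¬idle: {Idle, Grant, Deny, Req}.
States satisfying ¬grant ∧ ¬idle: {Deny, Req}.
States satisfying AG (idle → EX (¬grant ∧ busy)) ∧ ¬grant ∧ ¬idle: ∅.
Idle ∉ Sat(AG (idle → EX (¬grant ∧ busy)) ∧ ¬grant ∧ ¬idle).

Violated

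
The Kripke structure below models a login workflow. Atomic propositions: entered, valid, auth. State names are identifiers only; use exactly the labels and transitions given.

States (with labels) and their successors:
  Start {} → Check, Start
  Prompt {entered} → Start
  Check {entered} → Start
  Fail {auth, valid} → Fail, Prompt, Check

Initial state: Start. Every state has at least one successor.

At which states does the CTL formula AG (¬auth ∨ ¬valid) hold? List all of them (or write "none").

States satisfying ¬auth ∨ ¬valid: {Start, Prompt, Check}.
States satisfying AG (¬auth ∨ ¬valid): {Start, Prompt, Check}.

{Start, Prompt, Check}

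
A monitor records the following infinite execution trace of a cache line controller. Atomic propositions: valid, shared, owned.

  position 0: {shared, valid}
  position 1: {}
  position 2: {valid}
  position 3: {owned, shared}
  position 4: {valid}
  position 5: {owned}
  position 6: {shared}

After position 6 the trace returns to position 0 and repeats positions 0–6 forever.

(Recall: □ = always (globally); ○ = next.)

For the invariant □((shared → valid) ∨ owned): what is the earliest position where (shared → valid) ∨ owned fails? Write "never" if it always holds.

Check (shared → valid) ∨ owned at each position in order: 0 ✓, 1 ✓, 2 ✓, 3 ✓, 4 ✓, 5 ✓.
At position 6 the labels are {shared}, so (shared → valid) ∨ owned is false there. This is the first violation.

6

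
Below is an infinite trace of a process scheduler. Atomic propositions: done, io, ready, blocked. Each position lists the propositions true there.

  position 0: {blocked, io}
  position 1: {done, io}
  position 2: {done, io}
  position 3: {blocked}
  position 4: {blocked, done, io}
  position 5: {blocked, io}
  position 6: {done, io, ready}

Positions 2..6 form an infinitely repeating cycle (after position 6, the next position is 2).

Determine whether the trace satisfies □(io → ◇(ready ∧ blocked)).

io → ◇(ready ∧ blocked) must hold at every position from 0 onward. It fails at position 0, so □(io → ◇(ready ∧ blocked)) is false.
Positions where io holds: 0, 1, 2, 4, 5, 6.
Check ◇(ready ∧ blocked) at each: 0→fails, 1→fails, 2→fails, 4→fails, 5→fails, 6→fails.

No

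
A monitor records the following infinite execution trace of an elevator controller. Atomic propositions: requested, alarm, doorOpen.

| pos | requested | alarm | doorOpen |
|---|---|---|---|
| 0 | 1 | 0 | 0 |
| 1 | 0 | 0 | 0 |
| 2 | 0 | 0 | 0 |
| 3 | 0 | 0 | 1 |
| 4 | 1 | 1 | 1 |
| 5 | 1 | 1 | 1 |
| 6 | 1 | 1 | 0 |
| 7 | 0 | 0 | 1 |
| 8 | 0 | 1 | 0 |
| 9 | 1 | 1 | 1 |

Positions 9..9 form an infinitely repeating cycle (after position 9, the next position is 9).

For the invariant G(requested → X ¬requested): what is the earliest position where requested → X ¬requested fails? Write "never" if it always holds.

4

Check requested → X ¬requested at each position in order: 0 ✓, 1 ✓, 2 ✓, 3 ✓.
At position 4 the labels are {alarm, doorOpen, requested} and the next position 5 has {alarm, doorOpen, requested}, so requested → X ¬requested is false there. This is the first violation.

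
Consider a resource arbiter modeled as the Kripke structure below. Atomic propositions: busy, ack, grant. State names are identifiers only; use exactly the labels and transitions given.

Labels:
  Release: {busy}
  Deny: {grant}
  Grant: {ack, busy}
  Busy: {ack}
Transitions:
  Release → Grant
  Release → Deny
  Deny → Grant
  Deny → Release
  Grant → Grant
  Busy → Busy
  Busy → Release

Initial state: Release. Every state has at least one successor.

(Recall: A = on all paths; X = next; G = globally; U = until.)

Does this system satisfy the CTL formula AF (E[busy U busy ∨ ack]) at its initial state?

Satisfied

States satisfying E[busy U busy ∨ ack]: {Release, Grant, Busy}.
States satisfying AF (E[busy U busy ∨ ack]): {Release, Deny, Grant, Busy}.
Release ∈ Sat(AF (E[busy U busy ∨ ack])).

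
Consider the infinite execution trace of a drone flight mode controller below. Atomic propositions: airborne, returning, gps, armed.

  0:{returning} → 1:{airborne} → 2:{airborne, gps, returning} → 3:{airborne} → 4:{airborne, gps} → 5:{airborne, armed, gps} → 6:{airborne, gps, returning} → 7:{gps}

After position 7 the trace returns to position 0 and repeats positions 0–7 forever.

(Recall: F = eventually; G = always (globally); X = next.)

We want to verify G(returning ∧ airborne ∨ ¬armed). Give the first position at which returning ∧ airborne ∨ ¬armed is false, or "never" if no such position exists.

5

Check returning ∧ airborne ∨ ¬armed at each position in order: 0 ✓, 1 ✓, 2 ✓, 3 ✓, 4 ✓.
At position 5 the labels are {airborne, armed, gps}, so returning ∧ airborne ∨ ¬armed is false there. This is the first violation.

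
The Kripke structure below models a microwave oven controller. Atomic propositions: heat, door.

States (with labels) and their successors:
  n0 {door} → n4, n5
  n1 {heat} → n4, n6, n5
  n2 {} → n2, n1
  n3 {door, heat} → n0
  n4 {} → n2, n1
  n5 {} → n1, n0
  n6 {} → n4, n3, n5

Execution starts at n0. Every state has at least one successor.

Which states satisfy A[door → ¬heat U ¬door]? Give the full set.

{n0, n1, n2, n4, n5, n6}

States satisfying door → ¬heat: {n0, n1, n2, n4, n5, n6}.
States satisfying ¬door: {n1, n2, n4, n5, n6}.
States satisfying A[door → ¬heat U ¬door]: {n0, n1, n2, n4, n5, n6}.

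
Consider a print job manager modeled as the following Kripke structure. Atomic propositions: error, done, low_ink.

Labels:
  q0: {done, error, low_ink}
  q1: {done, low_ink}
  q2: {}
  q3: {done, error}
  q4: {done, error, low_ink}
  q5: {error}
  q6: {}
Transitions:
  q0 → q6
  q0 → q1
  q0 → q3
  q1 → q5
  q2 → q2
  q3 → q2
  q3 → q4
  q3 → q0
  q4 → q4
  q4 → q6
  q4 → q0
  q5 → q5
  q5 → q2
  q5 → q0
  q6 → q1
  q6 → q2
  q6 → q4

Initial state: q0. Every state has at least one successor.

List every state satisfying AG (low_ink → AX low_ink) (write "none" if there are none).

States satisfying low_ink → AX low_ink: {q2, q3, q5, q6}.
States satisfying AG (low_ink → AX low_ink): {q2}.

{q2}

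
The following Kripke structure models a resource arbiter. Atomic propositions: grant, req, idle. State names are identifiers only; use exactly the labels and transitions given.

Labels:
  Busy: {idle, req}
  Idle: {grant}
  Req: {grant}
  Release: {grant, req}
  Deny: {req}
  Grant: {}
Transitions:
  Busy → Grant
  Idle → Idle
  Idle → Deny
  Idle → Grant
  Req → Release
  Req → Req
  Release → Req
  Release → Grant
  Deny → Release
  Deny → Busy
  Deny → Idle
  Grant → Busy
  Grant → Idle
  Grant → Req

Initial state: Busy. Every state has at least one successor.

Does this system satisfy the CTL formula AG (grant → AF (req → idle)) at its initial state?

Yes

States satisfying grant → AF (req → idle): {Busy, Idle, Req, Release, Deny, Grant}.
States satisfying AG (grant → AF (req → idle)): {Busy, Idle, Req, Release, Deny, Grant}.
Every state reachable from Busy satisfies grant → AF (req → idle).
Busy ∈ Sat(AG (grant → AF (req → idle))).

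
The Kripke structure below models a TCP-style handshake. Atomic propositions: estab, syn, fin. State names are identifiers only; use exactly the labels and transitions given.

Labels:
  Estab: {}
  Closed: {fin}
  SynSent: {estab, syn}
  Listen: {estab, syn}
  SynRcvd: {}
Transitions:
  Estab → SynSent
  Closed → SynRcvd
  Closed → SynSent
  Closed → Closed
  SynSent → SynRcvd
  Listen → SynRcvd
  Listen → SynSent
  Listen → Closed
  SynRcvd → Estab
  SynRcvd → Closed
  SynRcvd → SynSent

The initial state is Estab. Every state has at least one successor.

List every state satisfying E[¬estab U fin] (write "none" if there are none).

States satisfying ¬estab: {Estab, Closed, SynRcvd}.
States satisfying fin: {Closed}.
States satisfying E[¬estab U fin]: {Closed, SynRcvd}.

{Closed, SynRcvd}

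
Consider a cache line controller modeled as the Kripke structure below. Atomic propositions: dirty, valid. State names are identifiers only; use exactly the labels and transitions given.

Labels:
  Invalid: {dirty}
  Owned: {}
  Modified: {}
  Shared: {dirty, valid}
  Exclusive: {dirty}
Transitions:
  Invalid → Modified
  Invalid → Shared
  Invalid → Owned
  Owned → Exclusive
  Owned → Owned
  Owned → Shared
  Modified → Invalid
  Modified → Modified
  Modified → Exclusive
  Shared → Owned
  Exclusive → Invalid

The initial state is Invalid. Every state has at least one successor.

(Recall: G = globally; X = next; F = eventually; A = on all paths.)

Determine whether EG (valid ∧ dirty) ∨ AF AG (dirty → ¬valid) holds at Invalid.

Does not hold

States satisfying valid ∧ dirty: {Shared}.
States satisfying EG (valid ∧ dirty): ∅.
States satisfying AG (dirty → ¬valid): ∅.
States satisfying AF AG (dirty → ¬valid): ∅.
States satisfying EG (valid ∧ dirty) ∨ AF AG (dirty → ¬valid): ∅.
Invalid ∉ Sat(EG (valid ∧ dirty) ∨ AF AG (dirty → ¬valid)).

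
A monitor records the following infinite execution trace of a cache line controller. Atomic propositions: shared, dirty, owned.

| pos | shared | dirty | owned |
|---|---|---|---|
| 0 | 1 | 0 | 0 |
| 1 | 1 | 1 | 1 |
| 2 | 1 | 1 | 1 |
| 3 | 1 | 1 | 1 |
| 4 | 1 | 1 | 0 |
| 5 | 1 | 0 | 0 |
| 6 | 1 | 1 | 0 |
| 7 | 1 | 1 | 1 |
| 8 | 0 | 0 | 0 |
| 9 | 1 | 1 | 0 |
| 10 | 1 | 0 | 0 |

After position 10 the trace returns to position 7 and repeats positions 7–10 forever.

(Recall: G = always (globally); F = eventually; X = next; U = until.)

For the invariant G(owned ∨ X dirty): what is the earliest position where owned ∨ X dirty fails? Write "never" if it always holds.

Check owned ∨ X dirty at each position in order: 0 ✓, 1 ✓, 2 ✓, 3 ✓.
At position 4 the labels are {dirty, shared} and the next position 5 has {shared}, so owned ∨ X dirty is false there. This is the first violation.

4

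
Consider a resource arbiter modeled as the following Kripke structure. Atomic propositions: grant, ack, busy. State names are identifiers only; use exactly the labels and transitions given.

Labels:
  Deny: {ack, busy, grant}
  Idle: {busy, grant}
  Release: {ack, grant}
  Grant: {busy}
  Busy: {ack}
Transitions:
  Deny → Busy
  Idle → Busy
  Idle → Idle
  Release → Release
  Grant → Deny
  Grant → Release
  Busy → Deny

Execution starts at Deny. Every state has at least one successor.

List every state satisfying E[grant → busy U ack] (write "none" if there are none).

States satisfying grant → busy: {Deny, Idle, Grant, Busy}.
States satisfying ack: {Deny, Release, Busy}.
States satisfying E[grant → busy U ack]: {Deny, Idle, Release, Grant, Busy}.

{Deny, Idle, Release, Grant, Busy}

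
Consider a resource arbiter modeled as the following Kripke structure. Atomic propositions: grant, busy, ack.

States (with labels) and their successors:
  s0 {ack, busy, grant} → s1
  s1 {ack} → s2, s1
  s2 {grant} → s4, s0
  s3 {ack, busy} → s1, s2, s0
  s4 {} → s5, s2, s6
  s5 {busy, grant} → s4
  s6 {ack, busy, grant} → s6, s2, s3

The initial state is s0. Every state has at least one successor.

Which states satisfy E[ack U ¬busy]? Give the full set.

{s0, s1, s2, s3, s4, s6}

States satisfying ack: {s0, s1, s3, s6}.
States satisfying ¬busy: {s1, s2, s4}.
States satisfying E[ack U ¬busy]: {s0, s1, s2, s3, s4, s6}.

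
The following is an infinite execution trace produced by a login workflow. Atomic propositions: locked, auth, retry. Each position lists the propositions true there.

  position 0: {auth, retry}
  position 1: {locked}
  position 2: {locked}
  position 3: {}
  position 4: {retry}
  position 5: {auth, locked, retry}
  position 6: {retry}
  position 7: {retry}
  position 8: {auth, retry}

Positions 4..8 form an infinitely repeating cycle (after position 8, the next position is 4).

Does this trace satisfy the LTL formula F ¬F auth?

¬F auth is false at every position 0..8, so it never becomes true and F ¬F auth fails.

Does not hold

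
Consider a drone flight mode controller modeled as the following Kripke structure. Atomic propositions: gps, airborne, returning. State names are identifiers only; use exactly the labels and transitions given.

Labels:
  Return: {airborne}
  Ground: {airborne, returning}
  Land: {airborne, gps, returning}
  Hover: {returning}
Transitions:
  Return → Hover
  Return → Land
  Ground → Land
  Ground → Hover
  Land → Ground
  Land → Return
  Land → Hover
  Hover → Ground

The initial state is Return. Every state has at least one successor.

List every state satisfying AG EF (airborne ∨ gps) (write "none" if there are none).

{Return, Ground, Land, Hover}

States satisfying EF (airborne ∨ gps): {Return, Ground, Land, Hover}.
States satisfying AG EF (airborne ∨ gps): {Return, Ground, Land, Hover}.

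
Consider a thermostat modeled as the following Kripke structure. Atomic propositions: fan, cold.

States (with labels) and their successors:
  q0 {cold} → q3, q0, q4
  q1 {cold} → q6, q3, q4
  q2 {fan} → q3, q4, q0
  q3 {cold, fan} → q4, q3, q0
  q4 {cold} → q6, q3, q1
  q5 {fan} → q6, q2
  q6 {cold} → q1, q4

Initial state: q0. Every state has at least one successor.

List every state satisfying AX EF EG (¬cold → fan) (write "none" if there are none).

States satisfying EF EG (¬cold → fan): {q0, q1, q2, q3, q4, q5, q6}.
States satisfying AX EF EG (¬cold → fan): {q0, q1, q2, q3, q4, q5, q6}.

{q0, q1, q2, q3, q4, q5, q6}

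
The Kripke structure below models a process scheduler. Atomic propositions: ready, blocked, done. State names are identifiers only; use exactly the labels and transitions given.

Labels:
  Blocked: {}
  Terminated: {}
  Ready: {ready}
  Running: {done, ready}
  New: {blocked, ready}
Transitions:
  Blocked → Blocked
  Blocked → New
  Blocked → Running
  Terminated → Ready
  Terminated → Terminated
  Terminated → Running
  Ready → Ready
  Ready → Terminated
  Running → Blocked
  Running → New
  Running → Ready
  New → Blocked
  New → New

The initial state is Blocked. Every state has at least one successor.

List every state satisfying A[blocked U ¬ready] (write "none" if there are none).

States satisfying blocked: {New}.
States satisfying ¬ready: {Blocked, Terminated}.
States satisfying A[blocked U ¬ready]: {Blocked, Terminated}.

{Blocked, Terminated}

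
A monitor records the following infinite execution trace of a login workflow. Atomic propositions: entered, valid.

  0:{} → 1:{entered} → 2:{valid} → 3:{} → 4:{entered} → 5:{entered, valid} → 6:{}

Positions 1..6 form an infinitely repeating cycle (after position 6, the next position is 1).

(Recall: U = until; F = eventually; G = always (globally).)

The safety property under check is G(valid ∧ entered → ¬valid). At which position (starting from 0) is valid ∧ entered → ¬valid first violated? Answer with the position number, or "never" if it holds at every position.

5

Check valid ∧ entered → ¬valid at each position in order: 0 ✓, 1 ✓, 2 ✓, 3 ✓, 4 ✓.
At position 5 the labels are {entered, valid}, so valid ∧ entered → ¬valid is false there. This is the first violation.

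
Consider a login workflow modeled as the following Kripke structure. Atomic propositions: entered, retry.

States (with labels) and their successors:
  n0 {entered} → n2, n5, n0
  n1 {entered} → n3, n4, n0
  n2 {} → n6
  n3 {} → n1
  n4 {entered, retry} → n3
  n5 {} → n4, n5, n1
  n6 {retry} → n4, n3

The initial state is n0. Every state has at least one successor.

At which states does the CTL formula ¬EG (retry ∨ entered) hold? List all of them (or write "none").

{n2, n3, n4, n5, n6}

States satisfying retry ∨ entered: {n0, n1, n4, n6}.
States satisfying EG (retry ∨ entered): {n0, n1}.
States satisfying ¬EG (retry ∨ entered): {n2, n3, n4, n5, n6}.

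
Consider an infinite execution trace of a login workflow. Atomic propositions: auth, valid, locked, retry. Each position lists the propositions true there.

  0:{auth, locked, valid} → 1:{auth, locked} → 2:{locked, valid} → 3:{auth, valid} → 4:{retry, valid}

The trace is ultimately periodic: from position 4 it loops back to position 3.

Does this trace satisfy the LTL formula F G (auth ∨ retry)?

Holds

G (auth ∨ retry) holds at position 3, which is reachable from 0, so F G (auth ∨ retry) holds.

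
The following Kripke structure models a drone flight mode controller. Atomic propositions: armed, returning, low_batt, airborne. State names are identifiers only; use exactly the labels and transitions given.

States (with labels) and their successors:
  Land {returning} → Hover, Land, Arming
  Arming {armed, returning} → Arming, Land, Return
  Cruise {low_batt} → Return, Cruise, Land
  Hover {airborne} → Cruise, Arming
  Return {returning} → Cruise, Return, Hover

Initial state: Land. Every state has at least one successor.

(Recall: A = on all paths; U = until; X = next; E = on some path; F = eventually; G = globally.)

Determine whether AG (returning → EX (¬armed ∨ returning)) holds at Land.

States satisfying returning → EX (¬armed ∨ returning): {Land, Arming, Cruise, Hover, Return}.
States satisfying AG (returning → EX (¬armed ∨ returning)): {Land, Arming, Cruise, Hover, Return}.
Every state reachable from Land satisfies returning → EX (¬armed ∨ returning).
Land ∈ Sat(AG (returning → EX (¬armed ∨ returning))).

Yes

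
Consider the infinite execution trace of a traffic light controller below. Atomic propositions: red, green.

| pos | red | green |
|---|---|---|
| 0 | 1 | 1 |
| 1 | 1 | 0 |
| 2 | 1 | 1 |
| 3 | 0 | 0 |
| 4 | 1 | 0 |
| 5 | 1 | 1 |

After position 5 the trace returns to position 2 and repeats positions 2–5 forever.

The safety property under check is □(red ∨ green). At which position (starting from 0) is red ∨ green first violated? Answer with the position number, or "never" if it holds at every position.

Check red ∨ green at each position in order: 0 ✓, 1 ✓, 2 ✓.
At position 3 the labels are {}, so red ∨ green is false there. This is the first violation.

3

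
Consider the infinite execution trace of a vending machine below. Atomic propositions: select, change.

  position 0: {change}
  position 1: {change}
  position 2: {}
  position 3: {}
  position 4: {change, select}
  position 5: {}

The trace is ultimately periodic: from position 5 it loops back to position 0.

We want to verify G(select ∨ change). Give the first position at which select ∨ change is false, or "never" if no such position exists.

Check select ∨ change at each position in order: 0 ✓, 1 ✓.
At position 2 the labels are {}, so select ∨ change is false there. This is the first violation.

2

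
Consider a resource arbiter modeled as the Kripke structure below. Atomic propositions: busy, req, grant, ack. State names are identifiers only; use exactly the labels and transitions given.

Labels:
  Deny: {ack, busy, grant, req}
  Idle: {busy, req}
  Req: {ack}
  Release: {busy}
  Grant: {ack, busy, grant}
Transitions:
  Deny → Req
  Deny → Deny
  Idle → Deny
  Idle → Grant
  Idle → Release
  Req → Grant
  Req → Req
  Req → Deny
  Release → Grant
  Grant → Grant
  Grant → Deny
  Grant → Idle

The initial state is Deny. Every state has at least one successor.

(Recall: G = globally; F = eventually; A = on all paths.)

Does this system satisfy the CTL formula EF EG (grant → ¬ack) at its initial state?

Yes

States satisfying EG (grant → ¬ack): {Req}.
States satisfying EF EG (grant → ¬ack): {Deny, Idle, Req, Release, Grant}.
Some path from Deny reaches a state where EG (grant → ¬ack) holds.
Deny ∈ Sat(EF EG (grant → ¬ack)).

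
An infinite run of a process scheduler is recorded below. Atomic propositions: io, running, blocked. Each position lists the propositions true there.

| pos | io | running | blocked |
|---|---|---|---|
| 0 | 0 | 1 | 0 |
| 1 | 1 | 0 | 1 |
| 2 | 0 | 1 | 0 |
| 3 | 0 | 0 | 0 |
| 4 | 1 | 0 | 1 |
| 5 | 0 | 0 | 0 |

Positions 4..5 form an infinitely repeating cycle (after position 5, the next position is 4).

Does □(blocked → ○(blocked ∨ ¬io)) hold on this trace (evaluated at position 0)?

Satisfied

blocked → ○(blocked ∨ ¬io) holds at every position 0..5, and those are all positions ever visited, so □(blocked → ○(blocked ∨ ¬io)) holds.
Positions where blocked holds: 1, 4.
Check ○(blocked ∨ ¬io) at each: 1→ok, 4→ok.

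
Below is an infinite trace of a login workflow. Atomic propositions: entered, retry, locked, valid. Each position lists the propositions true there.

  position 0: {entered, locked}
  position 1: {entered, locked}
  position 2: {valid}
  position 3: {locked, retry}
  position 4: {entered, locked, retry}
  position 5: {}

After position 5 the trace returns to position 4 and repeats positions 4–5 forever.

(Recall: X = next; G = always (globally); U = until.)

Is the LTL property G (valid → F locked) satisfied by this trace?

Holds

valid → F locked holds at every position 0..5, and those are all positions ever visited, so G (valid → F locked) holds.
Positions where valid holds: 2.
Check F locked at each: 2→ok.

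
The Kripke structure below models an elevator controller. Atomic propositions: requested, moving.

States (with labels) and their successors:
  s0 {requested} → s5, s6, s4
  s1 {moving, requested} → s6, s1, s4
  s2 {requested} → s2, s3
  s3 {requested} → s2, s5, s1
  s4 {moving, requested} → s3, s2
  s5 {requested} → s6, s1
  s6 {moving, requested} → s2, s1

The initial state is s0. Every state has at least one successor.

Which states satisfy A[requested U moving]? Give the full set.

States satisfying requested: {s0, s1, s2, s3, s4, s5, s6}.
States satisfying moving: {s1, s4, s6}.
States satisfying A[requested U moving]: {s0, s1, s4, s5, s6}.

{s0, s1, s4, s5, s6}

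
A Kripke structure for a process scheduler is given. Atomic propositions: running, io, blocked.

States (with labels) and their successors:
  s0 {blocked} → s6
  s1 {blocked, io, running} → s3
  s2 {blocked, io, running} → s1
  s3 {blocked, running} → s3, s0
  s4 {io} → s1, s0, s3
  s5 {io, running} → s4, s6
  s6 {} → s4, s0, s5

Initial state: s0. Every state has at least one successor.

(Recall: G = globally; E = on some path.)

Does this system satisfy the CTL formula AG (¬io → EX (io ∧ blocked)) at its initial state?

No

States satisfying ¬io → EX (io ∧ blocked): {s1, s2, s4, s5}.
States satisfying AG (¬io → EX (io ∧ blocked)): ∅.
s0 is reachable from s0 and violates ¬io → EX (io ∧ blocked), so AG fails at s0.
s0 ∉ Sat(AG (¬io → EX (io ∧ blocked))).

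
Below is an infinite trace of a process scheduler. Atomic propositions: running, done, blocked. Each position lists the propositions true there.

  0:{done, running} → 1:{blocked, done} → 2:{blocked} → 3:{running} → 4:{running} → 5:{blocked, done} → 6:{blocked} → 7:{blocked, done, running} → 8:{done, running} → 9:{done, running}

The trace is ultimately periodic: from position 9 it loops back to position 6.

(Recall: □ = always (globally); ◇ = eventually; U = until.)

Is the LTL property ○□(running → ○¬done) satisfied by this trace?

No

The position after 0 is 1; □(running → ○¬done) is false there.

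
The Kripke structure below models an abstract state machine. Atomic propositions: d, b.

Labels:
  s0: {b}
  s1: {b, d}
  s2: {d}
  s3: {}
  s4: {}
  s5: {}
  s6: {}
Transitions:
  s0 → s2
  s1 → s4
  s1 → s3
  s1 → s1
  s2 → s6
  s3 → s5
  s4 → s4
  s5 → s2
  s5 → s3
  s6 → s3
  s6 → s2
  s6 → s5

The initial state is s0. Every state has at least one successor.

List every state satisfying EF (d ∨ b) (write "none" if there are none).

{s0, s1, s2, s3, s5, s6}

States satisfying d ∨ b: {s0, s1, s2}.
States satisfying EF (d ∨ b): {s0, s1, s2, s3, s5, s6}.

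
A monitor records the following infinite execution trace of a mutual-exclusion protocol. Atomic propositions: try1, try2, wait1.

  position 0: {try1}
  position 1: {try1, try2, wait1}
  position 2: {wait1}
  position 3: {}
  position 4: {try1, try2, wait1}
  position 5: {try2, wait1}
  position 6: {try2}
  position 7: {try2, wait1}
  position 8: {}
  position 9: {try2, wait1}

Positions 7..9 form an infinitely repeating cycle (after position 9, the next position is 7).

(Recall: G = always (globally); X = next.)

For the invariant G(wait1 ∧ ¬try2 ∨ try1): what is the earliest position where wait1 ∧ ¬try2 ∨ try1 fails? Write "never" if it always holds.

Check wait1 ∧ ¬try2 ∨ try1 at each position in order: 0 ✓, 1 ✓, 2 ✓.
At position 3 the labels are {}, so wait1 ∧ ¬try2 ∨ try1 is false there. This is the first violation.

3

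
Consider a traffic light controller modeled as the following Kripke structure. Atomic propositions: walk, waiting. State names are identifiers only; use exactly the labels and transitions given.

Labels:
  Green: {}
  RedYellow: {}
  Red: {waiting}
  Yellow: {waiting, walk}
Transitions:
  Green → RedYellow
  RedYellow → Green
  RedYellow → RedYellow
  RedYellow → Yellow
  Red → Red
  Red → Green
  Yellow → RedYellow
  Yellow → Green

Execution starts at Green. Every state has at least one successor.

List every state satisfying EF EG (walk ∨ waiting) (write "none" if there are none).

States satisfying EG (walk ∨ waiting): {Red}.
States satisfying EF EG (walk ∨ waiting): {Red}.

{Red}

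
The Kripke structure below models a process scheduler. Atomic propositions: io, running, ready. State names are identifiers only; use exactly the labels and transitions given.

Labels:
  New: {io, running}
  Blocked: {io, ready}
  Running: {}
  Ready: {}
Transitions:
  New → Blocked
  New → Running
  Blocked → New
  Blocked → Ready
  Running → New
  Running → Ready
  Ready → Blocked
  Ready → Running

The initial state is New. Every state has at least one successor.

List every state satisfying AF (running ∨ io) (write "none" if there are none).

{New, Blocked}

States satisfying running ∨ io: {New, Blocked}.
States satisfying AF (running ∨ io): {New, Blocked}.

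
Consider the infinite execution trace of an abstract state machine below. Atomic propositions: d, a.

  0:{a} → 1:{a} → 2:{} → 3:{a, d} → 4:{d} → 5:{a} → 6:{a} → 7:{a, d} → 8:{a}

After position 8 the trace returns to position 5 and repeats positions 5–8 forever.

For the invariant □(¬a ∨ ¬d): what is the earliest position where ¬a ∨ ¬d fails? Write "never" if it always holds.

Check ¬a ∨ ¬d at each position in order: 0 ✓, 1 ✓, 2 ✓.
At position 3 the labels are {a, d}, so ¬a ∨ ¬d is false there. This is the first violation.

3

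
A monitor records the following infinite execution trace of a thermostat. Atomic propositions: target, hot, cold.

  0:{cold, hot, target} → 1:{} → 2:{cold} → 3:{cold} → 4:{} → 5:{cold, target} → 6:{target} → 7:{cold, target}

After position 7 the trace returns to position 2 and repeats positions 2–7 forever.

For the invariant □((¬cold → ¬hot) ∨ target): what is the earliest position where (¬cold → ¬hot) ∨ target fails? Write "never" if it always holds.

(¬cold → ¬hot) ∨ target holds at every position 0..7, and those are all the positions the trace ever visits, so the invariant □((¬cold → ¬hot) ∨ target) is never violated.

never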